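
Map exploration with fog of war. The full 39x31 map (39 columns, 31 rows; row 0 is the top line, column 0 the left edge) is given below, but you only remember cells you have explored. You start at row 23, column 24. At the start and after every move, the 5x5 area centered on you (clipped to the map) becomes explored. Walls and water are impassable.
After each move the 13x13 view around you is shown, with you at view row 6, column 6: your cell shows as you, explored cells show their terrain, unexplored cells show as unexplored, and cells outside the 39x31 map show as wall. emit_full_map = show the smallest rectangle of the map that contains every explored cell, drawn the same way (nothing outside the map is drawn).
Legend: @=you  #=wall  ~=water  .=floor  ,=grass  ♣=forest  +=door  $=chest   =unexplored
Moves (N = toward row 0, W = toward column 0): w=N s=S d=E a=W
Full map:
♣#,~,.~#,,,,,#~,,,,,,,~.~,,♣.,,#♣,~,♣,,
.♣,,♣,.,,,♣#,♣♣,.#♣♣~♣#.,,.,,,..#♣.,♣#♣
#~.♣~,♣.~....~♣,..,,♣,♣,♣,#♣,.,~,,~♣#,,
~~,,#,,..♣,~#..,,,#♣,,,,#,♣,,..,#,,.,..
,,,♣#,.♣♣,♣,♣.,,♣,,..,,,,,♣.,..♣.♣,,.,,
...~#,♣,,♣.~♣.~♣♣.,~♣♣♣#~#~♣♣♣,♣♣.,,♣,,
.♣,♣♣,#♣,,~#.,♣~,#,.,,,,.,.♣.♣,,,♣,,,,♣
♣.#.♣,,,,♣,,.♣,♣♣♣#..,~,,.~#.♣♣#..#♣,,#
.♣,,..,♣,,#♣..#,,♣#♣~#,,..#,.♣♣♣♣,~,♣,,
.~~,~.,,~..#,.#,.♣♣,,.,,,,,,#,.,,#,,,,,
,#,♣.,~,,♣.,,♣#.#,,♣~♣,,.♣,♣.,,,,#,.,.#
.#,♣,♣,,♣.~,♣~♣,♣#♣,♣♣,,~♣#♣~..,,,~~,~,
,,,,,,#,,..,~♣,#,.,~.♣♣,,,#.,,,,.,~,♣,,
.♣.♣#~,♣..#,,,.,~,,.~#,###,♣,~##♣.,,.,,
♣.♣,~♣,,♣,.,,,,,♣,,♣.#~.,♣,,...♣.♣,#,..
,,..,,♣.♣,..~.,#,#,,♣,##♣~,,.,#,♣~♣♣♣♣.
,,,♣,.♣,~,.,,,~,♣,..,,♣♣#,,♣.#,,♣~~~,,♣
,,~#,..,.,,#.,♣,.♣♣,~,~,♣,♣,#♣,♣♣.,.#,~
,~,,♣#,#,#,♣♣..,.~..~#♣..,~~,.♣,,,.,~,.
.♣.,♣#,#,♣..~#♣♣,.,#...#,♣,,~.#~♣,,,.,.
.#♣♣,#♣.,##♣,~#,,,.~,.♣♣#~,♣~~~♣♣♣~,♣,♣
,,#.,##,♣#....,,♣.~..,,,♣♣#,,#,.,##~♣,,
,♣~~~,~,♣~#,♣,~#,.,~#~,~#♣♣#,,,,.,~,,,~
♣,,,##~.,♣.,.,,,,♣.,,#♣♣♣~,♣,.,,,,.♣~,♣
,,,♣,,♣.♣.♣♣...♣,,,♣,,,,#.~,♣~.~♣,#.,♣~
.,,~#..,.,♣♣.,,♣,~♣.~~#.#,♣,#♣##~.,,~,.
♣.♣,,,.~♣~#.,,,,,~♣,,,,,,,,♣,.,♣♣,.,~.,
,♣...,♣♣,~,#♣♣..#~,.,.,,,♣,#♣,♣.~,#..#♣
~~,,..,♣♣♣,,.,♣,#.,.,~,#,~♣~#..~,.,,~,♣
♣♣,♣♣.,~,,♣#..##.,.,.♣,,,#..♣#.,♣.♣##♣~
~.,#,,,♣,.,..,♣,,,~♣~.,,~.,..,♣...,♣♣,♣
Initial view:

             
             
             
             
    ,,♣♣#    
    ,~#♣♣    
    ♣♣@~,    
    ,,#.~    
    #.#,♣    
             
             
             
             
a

             
             
             
             
    ,,,♣♣#   
    ~,~#♣♣   
    #♣@♣~,   
    ,,,#.~   
    ~#.#,♣   
             
             
             
             

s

             
             
             
    ,,,♣♣#   
    ~,~#♣♣   
    #♣♣♣~,   
    ,,@#.~   
    ~#.#,♣   
    ,,,,,    
             
             
             
             

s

             
             
    ,,,♣♣#   
    ~,~#♣♣   
    #♣♣♣~,   
    ,,,#.~   
    ~#@#,♣   
    ,,,,,    
    .,,,♣    
             
             
             
#############

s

             
    ,,,♣♣#   
    ~,~#♣♣   
    #♣♣♣~,   
    ,,,#.~   
    ~#.#,♣   
    ,,@,,    
    .,,,♣    
    ~,#,~    
             
             
#############
#############

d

             
   ,,,♣♣#    
   ~,~#♣♣    
   #♣♣♣~,    
   ,,,#.~    
   ~#.#,♣    
   ,,,@,,    
   .,,,♣,    
   ~,#,~♣    
             
             
#############
#############

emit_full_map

,,,♣♣#
~,~#♣♣
#♣♣♣~,
,,,#.~
~#.#,♣
,,,@,,
.,,,♣,
~,#,~♣

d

             
  ,,,♣♣#     
  ~,~#♣♣     
  #♣♣♣~,     
  ,,,#.~,    
  ~#.#,♣,    
  ,,,,@,♣    
  .,,,♣,#    
  ~,#,~♣~    
             
             
#############
#############

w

             
             
  ,,,♣♣#     
  ~,~#♣♣     
  #♣♣♣~,♣    
  ,,,#.~,    
  ~#.#@♣,    
  ,,,,,,♣    
  .,,,♣,#    
  ~,#,~♣~    
             
             
#############

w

             
             
             
  ,,,♣♣#     
  ~,~#♣♣#    
  #♣♣♣~,♣    
  ,,,#@~,    
  ~#.#,♣,    
  ,,,,,,♣    
  .,,,♣,#    
  ~,#,~♣~    
             
             

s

             
             
  ,,,♣♣#     
  ~,~#♣♣#    
  #♣♣♣~,♣    
  ,,,#.~,    
  ~#.#@♣,    
  ,,,,,,♣    
  .,,,♣,#    
  ~,#,~♣~    
             
             
#############

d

             
             
 ,,,♣♣#      
 ~,~#♣♣#     
 #♣♣♣~,♣,    
 ,,,#.~,♣    
 ~#.#,@,#    
 ,,,,,,♣,    
 .,,,♣,#♣    
 ~,#,~♣~     
             
             
#############

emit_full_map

,,,♣♣#  
~,~#♣♣# 
#♣♣♣~,♣,
,,,#.~,♣
~#.#,@,#
,,,,,,♣,
.,,,♣,#♣
~,#,~♣~ 

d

             
             
,,,♣♣#       
~,~#♣♣#      
#♣♣♣~,♣,.    
,,,#.~,♣~    
~#.#,♣@#♣    
,,,,,,♣,.    
.,,,♣,#♣,    
~,#,~♣~      
             
             
#############

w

             
             
             
,,,♣♣#       
~,~#♣♣#,,    
#♣♣♣~,♣,.    
,,,#.~@♣~    
~#.#,♣,#♣    
,,,,,,♣,.    
.,,,♣,#♣,    
~,#,~♣~      
             
             

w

             
             
             
             
,,,♣♣#,,#    
~,~#♣♣#,,    
#♣♣♣~,@,.    
,,,#.~,♣~    
~#.#,♣,#♣    
,,,,,,♣,.    
.,,,♣,#♣,    
~,#,~♣~      
             

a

             
             
             
             
 ,,,♣♣#,,#   
 ~,~#♣♣#,,   
 #♣♣♣~@♣,.   
 ,,,#.~,♣~   
 ~#.#,♣,#♣   
 ,,,,,,♣,.   
 .,,,♣,#♣,   
 ~,#,~♣~     
             

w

             
             
             
             
    #~,♣~    
 ,,,♣♣#,,#   
 ~,~#♣@#,,   
 #♣♣♣~,♣,.   
 ,,,#.~,♣~   
 ~#.#,♣,#♣   
 ,,,,,,♣,.   
 .,,,♣,#♣,   
 ~,#,~♣~     

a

             
             
             
             
    ♣#~,♣~   
  ,,,♣♣#,,#  
  ~,~#@♣#,,  
  #♣♣♣~,♣,.  
  ,,,#.~,♣~  
  ~#.#,♣,#♣  
  ,,,,,,♣,.  
  .,,,♣,#♣,  
  ~,#,~♣~    

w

             
             
             
             
    #,♣,,    
    ♣#~,♣~   
  ,,,♣@#,,#  
  ~,~#♣♣#,,  
  #♣♣♣~,♣,.  
  ,,,#.~,♣~  
  ~#.#,♣,#♣  
  ,,,,,,♣,.  
  .,,,♣,#♣,  

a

             
             
             
             
    .#,♣,,   
    ♣♣#~,♣~  
   ,,,@♣#,,# 
   ~,~#♣♣#,, 
   #♣♣♣~,♣,. 
   ,,,#.~,♣~ 
   ~#.#,♣,#♣ 
   ,,,,,,♣,. 
   .,,,♣,#♣, 

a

             
             
             
             
    ..#,♣,,  
    .♣♣#~,♣~ 
    ,,@♣♣#,,#
    ~,~#♣♣#,,
    #♣♣♣~,♣,.
    ,,,#.~,♣~
    ~#.#,♣,#♣
    ,,,,,,♣,.
    .,,,♣,#♣,

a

             
             
             
             
    ...#,♣,, 
    ,.♣♣#~,♣~
    .,@,♣♣#,,
    #~,~#♣♣#,
    ,#♣♣♣~,♣,
     ,,,#.~,♣
     ~#.#,♣,#
     ,,,,,,♣,
     .,,,♣,#♣

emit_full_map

...#,♣,,  
,.♣♣#~,♣~ 
.,@,♣♣#,,#
#~,~#♣♣#,,
,#♣♣♣~,♣,.
 ,,,#.~,♣~
 ~#.#,♣,#♣
 ,,,,,,♣,.
 .,,,♣,#♣,
 ~,#,~♣~  


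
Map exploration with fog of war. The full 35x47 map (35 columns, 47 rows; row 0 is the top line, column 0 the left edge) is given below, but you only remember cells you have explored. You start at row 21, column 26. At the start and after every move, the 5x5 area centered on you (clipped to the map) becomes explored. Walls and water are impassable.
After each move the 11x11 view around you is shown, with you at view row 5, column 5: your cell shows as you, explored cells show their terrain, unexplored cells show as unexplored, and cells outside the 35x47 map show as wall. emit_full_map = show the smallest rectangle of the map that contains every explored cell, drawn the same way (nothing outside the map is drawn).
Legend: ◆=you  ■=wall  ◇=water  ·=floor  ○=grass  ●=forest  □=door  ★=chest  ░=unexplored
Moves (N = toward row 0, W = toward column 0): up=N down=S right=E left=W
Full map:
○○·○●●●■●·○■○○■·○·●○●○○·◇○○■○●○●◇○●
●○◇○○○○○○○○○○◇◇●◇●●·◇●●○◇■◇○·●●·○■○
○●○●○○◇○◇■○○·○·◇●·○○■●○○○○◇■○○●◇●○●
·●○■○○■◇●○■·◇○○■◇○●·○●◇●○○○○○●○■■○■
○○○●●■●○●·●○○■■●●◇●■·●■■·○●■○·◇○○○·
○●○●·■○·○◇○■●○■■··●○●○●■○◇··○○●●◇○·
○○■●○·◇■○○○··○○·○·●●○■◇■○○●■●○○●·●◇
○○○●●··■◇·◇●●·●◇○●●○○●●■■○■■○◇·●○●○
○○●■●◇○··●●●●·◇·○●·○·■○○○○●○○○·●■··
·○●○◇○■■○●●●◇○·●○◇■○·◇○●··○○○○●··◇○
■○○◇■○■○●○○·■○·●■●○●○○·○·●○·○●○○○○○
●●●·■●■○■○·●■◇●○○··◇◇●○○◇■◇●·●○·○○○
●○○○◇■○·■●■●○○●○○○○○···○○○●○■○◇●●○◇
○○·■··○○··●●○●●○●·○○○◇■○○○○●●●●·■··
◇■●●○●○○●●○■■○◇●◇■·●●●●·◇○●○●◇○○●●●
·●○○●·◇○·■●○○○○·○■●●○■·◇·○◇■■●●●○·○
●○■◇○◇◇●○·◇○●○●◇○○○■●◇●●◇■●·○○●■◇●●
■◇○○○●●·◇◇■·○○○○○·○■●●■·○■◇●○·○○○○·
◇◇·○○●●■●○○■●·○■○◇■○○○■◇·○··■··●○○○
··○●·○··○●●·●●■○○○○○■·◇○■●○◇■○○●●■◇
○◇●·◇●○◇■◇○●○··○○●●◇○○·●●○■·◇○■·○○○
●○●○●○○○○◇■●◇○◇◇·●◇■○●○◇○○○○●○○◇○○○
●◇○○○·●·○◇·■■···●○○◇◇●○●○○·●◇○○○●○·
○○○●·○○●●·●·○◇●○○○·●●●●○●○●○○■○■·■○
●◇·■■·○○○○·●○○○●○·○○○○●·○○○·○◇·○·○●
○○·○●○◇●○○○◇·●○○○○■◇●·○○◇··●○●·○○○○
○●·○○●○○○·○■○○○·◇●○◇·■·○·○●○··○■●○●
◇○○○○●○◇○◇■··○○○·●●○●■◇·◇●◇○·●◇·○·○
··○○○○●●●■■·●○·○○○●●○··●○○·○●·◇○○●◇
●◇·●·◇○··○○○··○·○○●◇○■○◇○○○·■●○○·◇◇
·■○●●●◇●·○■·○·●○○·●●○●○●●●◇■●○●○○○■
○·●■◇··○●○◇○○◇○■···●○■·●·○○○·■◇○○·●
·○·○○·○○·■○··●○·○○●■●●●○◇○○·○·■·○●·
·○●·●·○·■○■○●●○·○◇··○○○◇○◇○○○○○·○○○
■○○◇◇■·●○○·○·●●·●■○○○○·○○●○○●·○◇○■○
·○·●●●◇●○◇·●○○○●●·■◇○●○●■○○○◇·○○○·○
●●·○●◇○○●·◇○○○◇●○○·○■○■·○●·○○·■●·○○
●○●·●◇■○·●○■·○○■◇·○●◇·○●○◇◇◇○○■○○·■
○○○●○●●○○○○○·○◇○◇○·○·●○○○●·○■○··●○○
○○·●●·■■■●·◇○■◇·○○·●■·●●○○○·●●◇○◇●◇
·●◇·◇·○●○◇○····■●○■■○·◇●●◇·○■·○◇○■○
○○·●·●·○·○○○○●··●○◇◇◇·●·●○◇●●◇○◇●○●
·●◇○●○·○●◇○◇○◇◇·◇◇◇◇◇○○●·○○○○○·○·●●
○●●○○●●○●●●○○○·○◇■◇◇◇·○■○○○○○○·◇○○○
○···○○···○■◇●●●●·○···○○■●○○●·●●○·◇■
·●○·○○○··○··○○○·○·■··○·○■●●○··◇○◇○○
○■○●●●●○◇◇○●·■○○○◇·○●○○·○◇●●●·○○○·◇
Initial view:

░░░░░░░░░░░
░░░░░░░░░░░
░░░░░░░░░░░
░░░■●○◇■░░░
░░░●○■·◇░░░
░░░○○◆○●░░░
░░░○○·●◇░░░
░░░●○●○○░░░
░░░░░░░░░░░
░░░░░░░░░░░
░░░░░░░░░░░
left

░░░░░░░░░░░
░░░░░░░░░░░
░░░░░░░░░░░
░░░○■●○◇■░░
░░░●●○■·◇░░
░░░◇○◆○○●░░
░░░●○○·●◇░░
░░░○●○●○○░░
░░░░░░░░░░░
░░░░░░░░░░░
░░░░░░░░░░░

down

░░░░░░░░░░░
░░░░░░░░░░░
░░░○■●○◇■░░
░░░●●○■·◇░░
░░░◇○○○○●░░
░░░●○◆·●◇░░
░░░○●○●○○░░
░░░·○○○·░░░
░░░░░░░░░░░
░░░░░░░░░░░
░░░░░░░░░░░

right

░░░░░░░░░░░
░░░░░░░░░░░
░░○■●○◇■░░░
░░●●○■·◇░░░
░░◇○○○○●░░░
░░●○○◆●◇░░░
░░○●○●○○░░░
░░·○○○·○░░░
░░░░░░░░░░░
░░░░░░░░░░░
░░░░░░░░░░░

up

░░░░░░░░░░░
░░░░░░░░░░░
░░░░░░░░░░░
░░○■●○◇■░░░
░░●●○■·◇░░░
░░◇○○◆○●░░░
░░●○○·●◇░░░
░░○●○●○○░░░
░░·○○○·○░░░
░░░░░░░░░░░
░░░░░░░░░░░

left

░░░░░░░░░░░
░░░░░░░░░░░
░░░░░░░░░░░
░░░○■●○◇■░░
░░░●●○■·◇░░
░░░◇○◆○○●░░
░░░●○○·●◇░░
░░░○●○●○○░░
░░░·○○○·○░░
░░░░░░░░░░░
░░░░░░░░░░░

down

░░░░░░░░░░░
░░░░░░░░░░░
░░░○■●○◇■░░
░░░●●○■·◇░░
░░░◇○○○○●░░
░░░●○◆·●◇░░
░░░○●○●○○░░
░░░·○○○·○░░
░░░░░░░░░░░
░░░░░░░░░░░
░░░░░░░░░░░

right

░░░░░░░░░░░
░░░░░░░░░░░
░░○■●○◇■░░░
░░●●○■·◇░░░
░░◇○○○○●░░░
░░●○○◆●◇░░░
░░○●○●○○░░░
░░·○○○·○░░░
░░░░░░░░░░░
░░░░░░░░░░░
░░░░░░░░░░░

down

░░░░░░░░░░░
░░○■●○◇■░░░
░░●●○■·◇░░░
░░◇○○○○●░░░
░░●○○·●◇░░░
░░○●○◆○○░░░
░░·○○○·○░░░
░░░◇··●○░░░
░░░░░░░░░░░
░░░░░░░░░░░
░░░░░░░░░░░

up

░░░░░░░░░░░
░░░░░░░░░░░
░░○■●○◇■░░░
░░●●○■·◇░░░
░░◇○○○○●░░░
░░●○○◆●◇░░░
░░○●○●○○░░░
░░·○○○·○░░░
░░░◇··●○░░░
░░░░░░░░░░░
░░░░░░░░░░░

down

░░░░░░░░░░░
░░○■●○◇■░░░
░░●●○■·◇░░░
░░◇○○○○●░░░
░░●○○·●◇░░░
░░○●○◆○○░░░
░░·○○○·○░░░
░░░◇··●○░░░
░░░░░░░░░░░
░░░░░░░░░░░
░░░░░░░░░░░

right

░░░░░░░░░░░
░○■●○◇■░░░░
░●●○■·◇░░░░
░◇○○○○●○░░░
░●○○·●◇○░░░
░○●○●◆○■░░░
░·○○○·○◇░░░
░░◇··●○●░░░
░░░░░░░░░░░
░░░░░░░░░░░
░░░░░░░░░░░

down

░○■●○◇■░░░░
░●●○■·◇░░░░
░◇○○○○●○░░░
░●○○·●◇○░░░
░○●○●○○■░░░
░·○○○◆○◇░░░
░░◇··●○●░░░
░░░○●○··░░░
░░░░░░░░░░░
░░░░░░░░░░░
░░░░░░░░░░░

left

░░○■●○◇■░░░
░░●●○■·◇░░░
░░◇○○○○●○░░
░░●○○·●◇○░░
░░○●○●○○■░░
░░·○○◆·○◇░░
░░░◇··●○●░░
░░░·○●○··░░
░░░░░░░░░░░
░░░░░░░░░░░
░░░░░░░░░░░

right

░○■●○◇■░░░░
░●●○■·◇░░░░
░◇○○○○●○░░░
░●○○·●◇○░░░
░○●○●○○■░░░
░·○○○◆○◇░░░
░░◇··●○●░░░
░░·○●○··░░░
░░░░░░░░░░░
░░░░░░░░░░░
░░░░░░░░░░░

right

○■●○◇■░░░░░
●●○■·◇░░░░░
◇○○○○●○░░░░
●○○·●◇○○░░░
○●○●○○■○░░░
·○○○·◆◇·░░░
░◇··●○●·░░░
░·○●○··○░░░
░░░░░░░░░░░
░░░░░░░░░░░
░░░░░░░░░░░

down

●●○■·◇░░░░░
◇○○○○●○░░░░
●○○·●◇○○░░░
○●○●○○■○░░░
·○○○·○◇·░░░
░◇··●◆●·░░░
░·○●○··○░░░
░░░◇○·●◇░░░
░░░░░░░░░░░
░░░░░░░░░░░
░░░░░░░░░░░

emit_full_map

○■●○◇■░░
●●○■·◇░░
◇○○○○●○░
●○○·●◇○○
○●○●○○■○
·○○○·○◇·
░◇··●◆●·
░·○●○··○
░░░◇○·●◇

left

░●●○■·◇░░░░
░◇○○○○●○░░░
░●○○·●◇○○░░
░○●○●○○■○░░
░·○○○·○◇·░░
░░◇··◆○●·░░
░░·○●○··○░░
░░░●◇○·●◇░░
░░░░░░░░░░░
░░░░░░░░░░░
░░░░░░░░░░░

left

░░●●○■·◇░░░
░░◇○○○○●○░░
░░●○○·●◇○○░
░░○●○●○○■○░
░░·○○○·○◇·░
░░░◇·◆●○●·░
░░░·○●○··○░
░░░◇●◇○·●◇░
░░░░░░░░░░░
░░░░░░░░░░░
░░░░░░░░░░░

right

░●●○■·◇░░░░
░◇○○○○●○░░░
░●○○·●◇○○░░
░○●○●○○■○░░
░·○○○·○◇·░░
░░◇··◆○●·░░
░░·○●○··○░░
░░◇●◇○·●◇░░
░░░░░░░░░░░
░░░░░░░░░░░
░░░░░░░░░░░

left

░░●●○■·◇░░░
░░◇○○○○●○░░
░░●○○·●◇○○░
░░○●○●○○■○░
░░·○○○·○◇·░
░░░◇·◆●○●·░
░░░·○●○··○░
░░░◇●◇○·●◇░
░░░░░░░░░░░
░░░░░░░░░░░
░░░░░░░░░░░

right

░●●○■·◇░░░░
░◇○○○○●○░░░
░●○○·●◇○○░░
░○●○●○○■○░░
░·○○○·○◇·░░
░░◇··◆○●·░░
░░·○●○··○░░
░░◇●◇○·●◇░░
░░░░░░░░░░░
░░░░░░░░░░░
░░░░░░░░░░░

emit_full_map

○■●○◇■░░
●●○■·◇░░
◇○○○○●○░
●○○·●◇○○
○●○●○○■○
·○○○·○◇·
░◇··◆○●·
░·○●○··○
░◇●◇○·●◇


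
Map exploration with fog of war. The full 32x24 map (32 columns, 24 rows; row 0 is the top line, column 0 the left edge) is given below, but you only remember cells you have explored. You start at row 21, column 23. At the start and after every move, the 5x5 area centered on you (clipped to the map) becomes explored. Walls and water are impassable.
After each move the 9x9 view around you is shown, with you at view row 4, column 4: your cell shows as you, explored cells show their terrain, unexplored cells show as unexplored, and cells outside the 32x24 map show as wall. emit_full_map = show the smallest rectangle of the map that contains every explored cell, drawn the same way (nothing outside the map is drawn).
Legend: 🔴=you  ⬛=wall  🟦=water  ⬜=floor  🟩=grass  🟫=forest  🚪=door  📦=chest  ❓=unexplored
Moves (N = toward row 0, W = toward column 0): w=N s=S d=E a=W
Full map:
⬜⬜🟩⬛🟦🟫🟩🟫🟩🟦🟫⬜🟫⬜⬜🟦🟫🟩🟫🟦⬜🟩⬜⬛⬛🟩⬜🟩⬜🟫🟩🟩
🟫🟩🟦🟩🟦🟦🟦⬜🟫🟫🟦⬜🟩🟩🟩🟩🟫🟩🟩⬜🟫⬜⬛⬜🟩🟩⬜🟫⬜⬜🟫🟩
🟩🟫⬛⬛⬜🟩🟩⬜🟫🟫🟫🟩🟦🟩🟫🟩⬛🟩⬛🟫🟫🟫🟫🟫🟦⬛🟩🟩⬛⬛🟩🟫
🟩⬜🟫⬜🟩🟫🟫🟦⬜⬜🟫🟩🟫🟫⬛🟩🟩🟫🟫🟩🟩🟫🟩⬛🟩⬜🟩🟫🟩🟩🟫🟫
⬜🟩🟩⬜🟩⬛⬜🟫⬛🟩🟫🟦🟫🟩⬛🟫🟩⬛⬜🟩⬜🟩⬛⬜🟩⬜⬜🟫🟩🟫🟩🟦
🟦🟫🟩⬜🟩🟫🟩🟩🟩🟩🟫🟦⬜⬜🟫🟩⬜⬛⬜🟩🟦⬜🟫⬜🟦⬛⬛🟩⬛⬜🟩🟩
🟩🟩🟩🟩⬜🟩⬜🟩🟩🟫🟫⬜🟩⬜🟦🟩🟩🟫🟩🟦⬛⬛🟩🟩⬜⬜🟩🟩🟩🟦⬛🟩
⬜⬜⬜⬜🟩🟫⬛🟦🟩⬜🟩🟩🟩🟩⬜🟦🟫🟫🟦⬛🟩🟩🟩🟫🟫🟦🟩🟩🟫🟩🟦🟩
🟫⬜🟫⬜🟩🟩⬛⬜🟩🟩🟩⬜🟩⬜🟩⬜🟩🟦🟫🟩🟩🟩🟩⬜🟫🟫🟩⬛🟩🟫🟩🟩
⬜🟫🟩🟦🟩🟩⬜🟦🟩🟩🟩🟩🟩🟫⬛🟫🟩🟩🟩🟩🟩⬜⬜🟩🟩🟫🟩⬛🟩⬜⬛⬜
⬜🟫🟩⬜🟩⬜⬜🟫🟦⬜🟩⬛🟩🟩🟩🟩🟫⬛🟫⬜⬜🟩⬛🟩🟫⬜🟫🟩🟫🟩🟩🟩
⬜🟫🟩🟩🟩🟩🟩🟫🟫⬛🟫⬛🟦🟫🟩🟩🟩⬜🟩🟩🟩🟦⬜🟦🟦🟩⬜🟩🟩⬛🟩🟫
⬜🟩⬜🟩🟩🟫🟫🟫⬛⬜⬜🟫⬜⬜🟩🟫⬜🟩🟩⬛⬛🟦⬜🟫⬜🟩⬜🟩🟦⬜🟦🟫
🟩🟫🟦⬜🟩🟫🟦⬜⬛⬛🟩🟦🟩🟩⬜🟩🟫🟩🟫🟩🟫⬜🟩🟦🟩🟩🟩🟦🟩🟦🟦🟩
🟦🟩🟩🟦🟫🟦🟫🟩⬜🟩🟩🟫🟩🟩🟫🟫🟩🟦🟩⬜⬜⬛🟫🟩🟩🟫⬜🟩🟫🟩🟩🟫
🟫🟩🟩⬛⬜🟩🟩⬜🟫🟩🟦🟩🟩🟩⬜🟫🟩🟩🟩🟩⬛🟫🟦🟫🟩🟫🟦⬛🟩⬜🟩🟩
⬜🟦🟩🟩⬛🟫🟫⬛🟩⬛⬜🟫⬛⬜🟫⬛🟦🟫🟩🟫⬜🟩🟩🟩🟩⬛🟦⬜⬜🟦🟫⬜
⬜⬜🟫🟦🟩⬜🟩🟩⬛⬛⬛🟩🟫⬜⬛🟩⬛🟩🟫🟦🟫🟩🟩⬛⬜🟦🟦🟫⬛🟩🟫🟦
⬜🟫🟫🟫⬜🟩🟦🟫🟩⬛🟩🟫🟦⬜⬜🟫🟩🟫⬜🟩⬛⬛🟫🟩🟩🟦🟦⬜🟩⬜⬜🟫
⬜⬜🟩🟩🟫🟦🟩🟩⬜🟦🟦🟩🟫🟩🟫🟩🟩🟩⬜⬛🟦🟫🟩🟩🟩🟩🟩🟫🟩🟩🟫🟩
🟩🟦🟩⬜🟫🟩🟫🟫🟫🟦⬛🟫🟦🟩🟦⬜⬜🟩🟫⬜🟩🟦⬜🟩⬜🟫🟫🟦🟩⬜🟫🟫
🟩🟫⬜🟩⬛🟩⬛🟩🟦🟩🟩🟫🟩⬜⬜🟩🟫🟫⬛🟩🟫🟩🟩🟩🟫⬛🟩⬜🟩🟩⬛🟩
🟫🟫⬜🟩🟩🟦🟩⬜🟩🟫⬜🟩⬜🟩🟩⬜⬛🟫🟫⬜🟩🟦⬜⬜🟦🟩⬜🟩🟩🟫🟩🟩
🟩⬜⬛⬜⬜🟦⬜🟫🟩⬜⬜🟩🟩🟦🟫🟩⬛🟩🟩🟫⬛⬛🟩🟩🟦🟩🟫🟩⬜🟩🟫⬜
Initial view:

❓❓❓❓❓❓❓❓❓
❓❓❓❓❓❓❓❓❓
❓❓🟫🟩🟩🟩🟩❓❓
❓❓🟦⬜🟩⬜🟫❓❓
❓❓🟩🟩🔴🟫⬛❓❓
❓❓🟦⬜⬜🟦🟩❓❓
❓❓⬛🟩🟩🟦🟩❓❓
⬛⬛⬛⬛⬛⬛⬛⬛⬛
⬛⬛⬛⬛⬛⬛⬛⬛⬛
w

❓❓❓❓❓❓❓❓❓
❓❓❓❓❓❓❓❓❓
❓❓⬛🟫🟩🟩🟦❓❓
❓❓🟫🟩🟩🟩🟩❓❓
❓❓🟦⬜🔴⬜🟫❓❓
❓❓🟩🟩🟩🟫⬛❓❓
❓❓🟦⬜⬜🟦🟩❓❓
❓❓⬛🟩🟩🟦🟩❓❓
⬛⬛⬛⬛⬛⬛⬛⬛⬛

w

❓❓❓❓❓❓❓❓❓
❓❓❓❓❓❓❓❓❓
❓❓🟩🟩⬛⬜🟦❓❓
❓❓⬛🟫🟩🟩🟦❓❓
❓❓🟫🟩🔴🟩🟩❓❓
❓❓🟦⬜🟩⬜🟫❓❓
❓❓🟩🟩🟩🟫⬛❓❓
❓❓🟦⬜⬜🟦🟩❓❓
❓❓⬛🟩🟩🟦🟩❓❓

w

❓❓❓❓❓❓❓❓❓
❓❓❓❓❓❓❓❓❓
❓❓🟩🟩🟩🟩⬛❓❓
❓❓🟩🟩⬛⬜🟦❓❓
❓❓⬛🟫🔴🟩🟦❓❓
❓❓🟫🟩🟩🟩🟩❓❓
❓❓🟦⬜🟩⬜🟫❓❓
❓❓🟩🟩🟩🟫⬛❓❓
❓❓🟦⬜⬜🟦🟩❓❓

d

❓❓❓❓❓❓❓❓❓
❓❓❓❓❓❓❓❓❓
❓🟩🟩🟩🟩⬛🟦❓❓
❓🟩🟩⬛⬜🟦🟦❓❓
❓⬛🟫🟩🔴🟦🟦❓❓
❓🟫🟩🟩🟩🟩🟩❓❓
❓🟦⬜🟩⬜🟫🟫❓❓
❓🟩🟩🟩🟫⬛❓❓❓
❓🟦⬜⬜🟦🟩❓❓❓

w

❓❓❓❓❓❓❓❓❓
❓❓❓❓❓❓❓❓❓
❓❓🟦🟫🟩🟫🟦❓❓
❓🟩🟩🟩🟩⬛🟦❓❓
❓🟩🟩⬛🔴🟦🟦❓❓
❓⬛🟫🟩🟩🟦🟦❓❓
❓🟫🟩🟩🟩🟩🟩❓❓
❓🟦⬜🟩⬜🟫🟫❓❓
❓🟩🟩🟩🟫⬛❓❓❓

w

❓❓❓❓❓❓❓❓❓
❓❓❓❓❓❓❓❓❓
❓❓🟫🟩🟩🟫⬜❓❓
❓❓🟦🟫🟩🟫🟦❓❓
❓🟩🟩🟩🔴⬛🟦❓❓
❓🟩🟩⬛⬜🟦🟦❓❓
❓⬛🟫🟩🟩🟦🟦❓❓
❓🟫🟩🟩🟩🟩🟩❓❓
❓🟦⬜🟩⬜🟫🟫❓❓

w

❓❓❓❓❓❓❓❓❓
❓❓❓❓❓❓❓❓❓
❓❓🟩🟦🟩🟩🟩❓❓
❓❓🟫🟩🟩🟫⬜❓❓
❓❓🟦🟫🔴🟫🟦❓❓
❓🟩🟩🟩🟩⬛🟦❓❓
❓🟩🟩⬛⬜🟦🟦❓❓
❓⬛🟫🟩🟩🟦🟦❓❓
❓🟫🟩🟩🟩🟩🟩❓❓

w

❓❓❓❓❓❓❓❓❓
❓❓❓❓❓❓❓❓❓
❓❓⬜🟫⬜🟩⬜❓❓
❓❓🟩🟦🟩🟩🟩❓❓
❓❓🟫🟩🔴🟫⬜❓❓
❓❓🟦🟫🟩🟫🟦❓❓
❓🟩🟩🟩🟩⬛🟦❓❓
❓🟩🟩⬛⬜🟦🟦❓❓
❓⬛🟫🟩🟩🟦🟦❓❓

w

❓❓❓❓❓❓❓❓❓
❓❓❓❓❓❓❓❓❓
❓❓⬜🟦🟦🟩⬜❓❓
❓❓⬜🟫⬜🟩⬜❓❓
❓❓🟩🟦🔴🟩🟩❓❓
❓❓🟫🟩🟩🟫⬜❓❓
❓❓🟦🟫🟩🟫🟦❓❓
❓🟩🟩🟩🟩⬛🟦❓❓
❓🟩🟩⬛⬜🟦🟦❓❓

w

❓❓❓❓❓❓❓❓❓
❓❓❓❓❓❓❓❓❓
❓❓⬛🟩🟫⬜🟫❓❓
❓❓⬜🟦🟦🟩⬜❓❓
❓❓⬜🟫🔴🟩⬜❓❓
❓❓🟩🟦🟩🟩🟩❓❓
❓❓🟫🟩🟩🟫⬜❓❓
❓❓🟦🟫🟩🟫🟦❓❓
❓🟩🟩🟩🟩⬛🟦❓❓

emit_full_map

❓⬛🟩🟫⬜🟫
❓⬜🟦🟦🟩⬜
❓⬜🟫🔴🟩⬜
❓🟩🟦🟩🟩🟩
❓🟫🟩🟩🟫⬜
❓🟦🟫🟩🟫🟦
🟩🟩🟩🟩⬛🟦
🟩🟩⬛⬜🟦🟦
⬛🟫🟩🟩🟦🟦
🟫🟩🟩🟩🟩🟩
🟦⬜🟩⬜🟫🟫
🟩🟩🟩🟫⬛❓
🟦⬜⬜🟦🟩❓
⬛🟩🟩🟦🟩❓

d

❓❓❓❓❓❓❓❓❓
❓❓❓❓❓❓❓❓❓
❓⬛🟩🟫⬜🟫🟩❓❓
❓⬜🟦🟦🟩⬜🟩❓❓
❓⬜🟫⬜🔴⬜🟩❓❓
❓🟩🟦🟩🟩🟩🟦❓❓
❓🟫🟩🟩🟫⬜🟩❓❓
❓🟦🟫🟩🟫🟦❓❓❓
🟩🟩🟩🟩⬛🟦❓❓❓

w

❓❓❓❓❓❓❓❓❓
❓❓❓❓❓❓❓❓❓
❓❓🟩🟩🟫🟩⬛❓❓
❓⬛🟩🟫⬜🟫🟩❓❓
❓⬜🟦🟦🔴⬜🟩❓❓
❓⬜🟫⬜🟩⬜🟩❓❓
❓🟩🟦🟩🟩🟩🟦❓❓
❓🟫🟩🟩🟫⬜🟩❓❓
❓🟦🟫🟩🟫🟦❓❓❓

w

❓❓❓❓❓❓❓❓❓
❓❓❓❓❓❓❓❓❓
❓❓⬜🟫🟫🟩⬛❓❓
❓❓🟩🟩🟫🟩⬛❓❓
❓⬛🟩🟫🔴🟫🟩❓❓
❓⬜🟦🟦🟩⬜🟩❓❓
❓⬜🟫⬜🟩⬜🟩❓❓
❓🟩🟦🟩🟩🟩🟦❓❓
❓🟫🟩🟩🟫⬜🟩❓❓

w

❓❓❓❓❓❓❓❓❓
❓❓❓❓❓❓❓❓❓
❓❓🟫🟫🟦🟩🟩❓❓
❓❓⬜🟫🟫🟩⬛❓❓
❓❓🟩🟩🔴🟩⬛❓❓
❓⬛🟩🟫⬜🟫🟩❓❓
❓⬜🟦🟦🟩⬜🟩❓❓
❓⬜🟫⬜🟩⬜🟩❓❓
❓🟩🟦🟩🟩🟩🟦❓❓

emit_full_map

❓❓🟫🟫🟦🟩🟩
❓❓⬜🟫🟫🟩⬛
❓❓🟩🟩🔴🟩⬛
❓⬛🟩🟫⬜🟫🟩
❓⬜🟦🟦🟩⬜🟩
❓⬜🟫⬜🟩⬜🟩
❓🟩🟦🟩🟩🟩🟦
❓🟫🟩🟩🟫⬜🟩
❓🟦🟫🟩🟫🟦❓
🟩🟩🟩🟩⬛🟦❓
🟩🟩⬛⬜🟦🟦❓
⬛🟫🟩🟩🟦🟦❓
🟫🟩🟩🟩🟩🟩❓
🟦⬜🟩⬜🟫🟫❓
🟩🟩🟩🟫⬛❓❓
🟦⬜⬜🟦🟩❓❓
⬛🟩🟩🟦🟩❓❓

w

❓❓❓❓❓❓❓❓❓
❓❓❓❓❓❓❓❓❓
❓❓🟩⬜⬜🟩🟩❓❓
❓❓🟫🟫🟦🟩🟩❓❓
❓❓⬜🟫🔴🟩⬛❓❓
❓❓🟩🟩🟫🟩⬛❓❓
❓⬛🟩🟫⬜🟫🟩❓❓
❓⬜🟦🟦🟩⬜🟩❓❓
❓⬜🟫⬜🟩⬜🟩❓❓

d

❓❓❓❓❓❓❓❓❓
❓❓❓❓❓❓❓❓❓
❓🟩⬜⬜🟩🟩🟩❓❓
❓🟫🟫🟦🟩🟩🟫❓❓
❓⬜🟫🟫🔴⬛🟩❓❓
❓🟩🟩🟫🟩⬛🟩❓❓
⬛🟩🟫⬜🟫🟩🟫❓❓
⬜🟦🟦🟩⬜🟩❓❓❓
⬜🟫⬜🟩⬜🟩❓❓❓

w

❓❓❓❓❓❓❓❓❓
❓❓❓❓❓❓❓❓❓
❓❓🟦⬛⬛🟩⬛❓❓
❓🟩⬜⬜🟩🟩🟩❓❓
❓🟫🟫🟦🔴🟩🟫❓❓
❓⬜🟫🟫🟩⬛🟩❓❓
❓🟩🟩🟫🟩⬛🟩❓❓
⬛🟩🟫⬜🟫🟩🟫❓❓
⬜🟦🟦🟩⬜🟩❓❓❓

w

❓❓❓❓❓❓❓❓❓
❓❓❓❓❓❓❓❓❓
❓❓🟩⬜⬜🟫🟩❓❓
❓❓🟦⬛⬛🟩⬛❓❓
❓🟩⬜⬜🔴🟩🟩❓❓
❓🟫🟫🟦🟩🟩🟫❓❓
❓⬜🟫🟫🟩⬛🟩❓❓
❓🟩🟩🟫🟩⬛🟩❓❓
⬛🟩🟫⬜🟫🟩🟫❓❓

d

❓❓❓❓❓❓❓❓❓
❓❓❓❓❓❓❓❓❓
❓🟩⬜⬜🟫🟩🟫❓❓
❓🟦⬛⬛🟩⬛⬜❓❓
🟩⬜⬜🟩🔴🟩🟦❓❓
🟫🟫🟦🟩🟩🟫🟩❓❓
⬜🟫🟫🟩⬛🟩🟫❓❓
🟩🟩🟫🟩⬛🟩❓❓❓
🟩🟫⬜🟫🟩🟫❓❓❓

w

❓❓❓❓❓❓❓❓❓
❓❓❓❓❓❓❓❓❓
❓❓⬜🟩🟫🟩🟩❓❓
❓🟩⬜⬜🟫🟩🟫❓❓
❓🟦⬛⬛🔴⬛⬜❓❓
🟩⬜⬜🟩🟩🟩🟦❓❓
🟫🟫🟦🟩🟩🟫🟩❓❓
⬜🟫🟫🟩⬛🟩🟫❓❓
🟩🟩🟫🟩⬛🟩❓❓❓

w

❓❓❓❓❓❓❓❓❓
❓❓❓❓❓❓❓❓❓
❓❓⬛🟩🟩⬛⬛❓❓
❓❓⬜🟩🟫🟩🟩❓❓
❓🟩⬜⬜🔴🟩🟫❓❓
❓🟦⬛⬛🟩⬛⬜❓❓
🟩⬜⬜🟩🟩🟩🟦❓❓
🟫🟫🟦🟩🟩🟫🟩❓❓
⬜🟫🟫🟩⬛🟩🟫❓❓

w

⬛⬛⬛⬛⬛⬛⬛⬛⬛
❓❓❓❓❓❓❓❓❓
❓❓🟩⬜🟫⬜⬜❓❓
❓❓⬛🟩🟩⬛⬛❓❓
❓❓⬜🟩🔴🟩🟩❓❓
❓🟩⬜⬜🟫🟩🟫❓❓
❓🟦⬛⬛🟩⬛⬜❓❓
🟩⬜⬜🟩🟩🟩🟦❓❓
🟫🟫🟦🟩🟩🟫🟩❓❓

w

⬛⬛⬛⬛⬛⬛⬛⬛⬛
⬛⬛⬛⬛⬛⬛⬛⬛⬛
❓❓🟩⬜🟩⬜🟫❓❓
❓❓🟩⬜🟫⬜⬜❓❓
❓❓⬛🟩🔴⬛⬛❓❓
❓❓⬜🟩🟫🟩🟩❓❓
❓🟩⬜⬜🟫🟩🟫❓❓
❓🟦⬛⬛🟩⬛⬜❓❓
🟩⬜⬜🟩🟩🟩🟦❓❓

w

⬛⬛⬛⬛⬛⬛⬛⬛⬛
⬛⬛⬛⬛⬛⬛⬛⬛⬛
⬛⬛⬛⬛⬛⬛⬛⬛⬛
❓❓🟩⬜🟩⬜🟫❓❓
❓❓🟩⬜🔴⬜⬜❓❓
❓❓⬛🟩🟩⬛⬛❓❓
❓❓⬜🟩🟫🟩🟩❓❓
❓🟩⬜⬜🟫🟩🟫❓❓
❓🟦⬛⬛🟩⬛⬜❓❓

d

⬛⬛⬛⬛⬛⬛⬛⬛⬛
⬛⬛⬛⬛⬛⬛⬛⬛⬛
⬛⬛⬛⬛⬛⬛⬛⬛⬛
❓🟩⬜🟩⬜🟫🟩❓⬛
❓🟩⬜🟫🔴⬜🟫❓⬛
❓⬛🟩🟩⬛⬛🟩❓⬛
❓⬜🟩🟫🟩🟩🟫❓⬛
🟩⬜⬜🟫🟩🟫❓❓⬛
🟦⬛⬛🟩⬛⬜❓❓⬛

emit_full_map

❓❓❓❓🟩⬜🟩⬜🟫🟩
❓❓❓❓🟩⬜🟫🔴⬜🟫
❓❓❓❓⬛🟩🟩⬛⬛🟩
❓❓❓❓⬜🟩🟫🟩🟩🟫
❓❓❓🟩⬜⬜🟫🟩🟫❓
❓❓❓🟦⬛⬛🟩⬛⬜❓
❓❓🟩⬜⬜🟩🟩🟩🟦❓
❓❓🟫🟫🟦🟩🟩🟫🟩❓
❓❓⬜🟫🟫🟩⬛🟩🟫❓
❓❓🟩🟩🟫🟩⬛🟩❓❓
❓⬛🟩🟫⬜🟫🟩🟫❓❓
❓⬜🟦🟦🟩⬜🟩❓❓❓
❓⬜🟫⬜🟩⬜🟩❓❓❓
❓🟩🟦🟩🟩🟩🟦❓❓❓
❓🟫🟩🟩🟫⬜🟩❓❓❓
❓🟦🟫🟩🟫🟦❓❓❓❓
🟩🟩🟩🟩⬛🟦❓❓❓❓
🟩🟩⬛⬜🟦🟦❓❓❓❓
⬛🟫🟩🟩🟦🟦❓❓❓❓
🟫🟩🟩🟩🟩🟩❓❓❓❓
🟦⬜🟩⬜🟫🟫❓❓❓❓
🟩🟩🟩🟫⬛❓❓❓❓❓
🟦⬜⬜🟦🟩❓❓❓❓❓
⬛🟩🟩🟦🟩❓❓❓❓❓

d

⬛⬛⬛⬛⬛⬛⬛⬛⬛
⬛⬛⬛⬛⬛⬛⬛⬛⬛
⬛⬛⬛⬛⬛⬛⬛⬛⬛
🟩⬜🟩⬜🟫🟩🟩⬛⬛
🟩⬜🟫⬜🔴🟫🟩⬛⬛
⬛🟩🟩⬛⬛🟩🟫⬛⬛
⬜🟩🟫🟩🟩🟫🟫⬛⬛
⬜⬜🟫🟩🟫❓❓⬛⬛
⬛⬛🟩⬛⬜❓❓⬛⬛

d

⬛⬛⬛⬛⬛⬛⬛⬛⬛
⬛⬛⬛⬛⬛⬛⬛⬛⬛
⬛⬛⬛⬛⬛⬛⬛⬛⬛
⬜🟩⬜🟫🟩🟩⬛⬛⬛
⬜🟫⬜⬜🔴🟩⬛⬛⬛
🟩🟩⬛⬛🟩🟫⬛⬛⬛
🟩🟫🟩🟩🟫🟫⬛⬛⬛
⬜🟫🟩🟫❓❓⬛⬛⬛
⬛🟩⬛⬜❓❓⬛⬛⬛

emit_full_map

❓❓❓❓🟩⬜🟩⬜🟫🟩🟩
❓❓❓❓🟩⬜🟫⬜⬜🔴🟩
❓❓❓❓⬛🟩🟩⬛⬛🟩🟫
❓❓❓❓⬜🟩🟫🟩🟩🟫🟫
❓❓❓🟩⬜⬜🟫🟩🟫❓❓
❓❓❓🟦⬛⬛🟩⬛⬜❓❓
❓❓🟩⬜⬜🟩🟩🟩🟦❓❓
❓❓🟫🟫🟦🟩🟩🟫🟩❓❓
❓❓⬜🟫🟫🟩⬛🟩🟫❓❓
❓❓🟩🟩🟫🟩⬛🟩❓❓❓
❓⬛🟩🟫⬜🟫🟩🟫❓❓❓
❓⬜🟦🟦🟩⬜🟩❓❓❓❓
❓⬜🟫⬜🟩⬜🟩❓❓❓❓
❓🟩🟦🟩🟩🟩🟦❓❓❓❓
❓🟫🟩🟩🟫⬜🟩❓❓❓❓
❓🟦🟫🟩🟫🟦❓❓❓❓❓
🟩🟩🟩🟩⬛🟦❓❓❓❓❓
🟩🟩⬛⬜🟦🟦❓❓❓❓❓
⬛🟫🟩🟩🟦🟦❓❓❓❓❓
🟫🟩🟩🟩🟩🟩❓❓❓❓❓
🟦⬜🟩⬜🟫🟫❓❓❓❓❓
🟩🟩🟩🟫⬛❓❓❓❓❓❓
🟦⬜⬜🟦🟩❓❓❓❓❓❓
⬛🟩🟩🟦🟩❓❓❓❓❓❓


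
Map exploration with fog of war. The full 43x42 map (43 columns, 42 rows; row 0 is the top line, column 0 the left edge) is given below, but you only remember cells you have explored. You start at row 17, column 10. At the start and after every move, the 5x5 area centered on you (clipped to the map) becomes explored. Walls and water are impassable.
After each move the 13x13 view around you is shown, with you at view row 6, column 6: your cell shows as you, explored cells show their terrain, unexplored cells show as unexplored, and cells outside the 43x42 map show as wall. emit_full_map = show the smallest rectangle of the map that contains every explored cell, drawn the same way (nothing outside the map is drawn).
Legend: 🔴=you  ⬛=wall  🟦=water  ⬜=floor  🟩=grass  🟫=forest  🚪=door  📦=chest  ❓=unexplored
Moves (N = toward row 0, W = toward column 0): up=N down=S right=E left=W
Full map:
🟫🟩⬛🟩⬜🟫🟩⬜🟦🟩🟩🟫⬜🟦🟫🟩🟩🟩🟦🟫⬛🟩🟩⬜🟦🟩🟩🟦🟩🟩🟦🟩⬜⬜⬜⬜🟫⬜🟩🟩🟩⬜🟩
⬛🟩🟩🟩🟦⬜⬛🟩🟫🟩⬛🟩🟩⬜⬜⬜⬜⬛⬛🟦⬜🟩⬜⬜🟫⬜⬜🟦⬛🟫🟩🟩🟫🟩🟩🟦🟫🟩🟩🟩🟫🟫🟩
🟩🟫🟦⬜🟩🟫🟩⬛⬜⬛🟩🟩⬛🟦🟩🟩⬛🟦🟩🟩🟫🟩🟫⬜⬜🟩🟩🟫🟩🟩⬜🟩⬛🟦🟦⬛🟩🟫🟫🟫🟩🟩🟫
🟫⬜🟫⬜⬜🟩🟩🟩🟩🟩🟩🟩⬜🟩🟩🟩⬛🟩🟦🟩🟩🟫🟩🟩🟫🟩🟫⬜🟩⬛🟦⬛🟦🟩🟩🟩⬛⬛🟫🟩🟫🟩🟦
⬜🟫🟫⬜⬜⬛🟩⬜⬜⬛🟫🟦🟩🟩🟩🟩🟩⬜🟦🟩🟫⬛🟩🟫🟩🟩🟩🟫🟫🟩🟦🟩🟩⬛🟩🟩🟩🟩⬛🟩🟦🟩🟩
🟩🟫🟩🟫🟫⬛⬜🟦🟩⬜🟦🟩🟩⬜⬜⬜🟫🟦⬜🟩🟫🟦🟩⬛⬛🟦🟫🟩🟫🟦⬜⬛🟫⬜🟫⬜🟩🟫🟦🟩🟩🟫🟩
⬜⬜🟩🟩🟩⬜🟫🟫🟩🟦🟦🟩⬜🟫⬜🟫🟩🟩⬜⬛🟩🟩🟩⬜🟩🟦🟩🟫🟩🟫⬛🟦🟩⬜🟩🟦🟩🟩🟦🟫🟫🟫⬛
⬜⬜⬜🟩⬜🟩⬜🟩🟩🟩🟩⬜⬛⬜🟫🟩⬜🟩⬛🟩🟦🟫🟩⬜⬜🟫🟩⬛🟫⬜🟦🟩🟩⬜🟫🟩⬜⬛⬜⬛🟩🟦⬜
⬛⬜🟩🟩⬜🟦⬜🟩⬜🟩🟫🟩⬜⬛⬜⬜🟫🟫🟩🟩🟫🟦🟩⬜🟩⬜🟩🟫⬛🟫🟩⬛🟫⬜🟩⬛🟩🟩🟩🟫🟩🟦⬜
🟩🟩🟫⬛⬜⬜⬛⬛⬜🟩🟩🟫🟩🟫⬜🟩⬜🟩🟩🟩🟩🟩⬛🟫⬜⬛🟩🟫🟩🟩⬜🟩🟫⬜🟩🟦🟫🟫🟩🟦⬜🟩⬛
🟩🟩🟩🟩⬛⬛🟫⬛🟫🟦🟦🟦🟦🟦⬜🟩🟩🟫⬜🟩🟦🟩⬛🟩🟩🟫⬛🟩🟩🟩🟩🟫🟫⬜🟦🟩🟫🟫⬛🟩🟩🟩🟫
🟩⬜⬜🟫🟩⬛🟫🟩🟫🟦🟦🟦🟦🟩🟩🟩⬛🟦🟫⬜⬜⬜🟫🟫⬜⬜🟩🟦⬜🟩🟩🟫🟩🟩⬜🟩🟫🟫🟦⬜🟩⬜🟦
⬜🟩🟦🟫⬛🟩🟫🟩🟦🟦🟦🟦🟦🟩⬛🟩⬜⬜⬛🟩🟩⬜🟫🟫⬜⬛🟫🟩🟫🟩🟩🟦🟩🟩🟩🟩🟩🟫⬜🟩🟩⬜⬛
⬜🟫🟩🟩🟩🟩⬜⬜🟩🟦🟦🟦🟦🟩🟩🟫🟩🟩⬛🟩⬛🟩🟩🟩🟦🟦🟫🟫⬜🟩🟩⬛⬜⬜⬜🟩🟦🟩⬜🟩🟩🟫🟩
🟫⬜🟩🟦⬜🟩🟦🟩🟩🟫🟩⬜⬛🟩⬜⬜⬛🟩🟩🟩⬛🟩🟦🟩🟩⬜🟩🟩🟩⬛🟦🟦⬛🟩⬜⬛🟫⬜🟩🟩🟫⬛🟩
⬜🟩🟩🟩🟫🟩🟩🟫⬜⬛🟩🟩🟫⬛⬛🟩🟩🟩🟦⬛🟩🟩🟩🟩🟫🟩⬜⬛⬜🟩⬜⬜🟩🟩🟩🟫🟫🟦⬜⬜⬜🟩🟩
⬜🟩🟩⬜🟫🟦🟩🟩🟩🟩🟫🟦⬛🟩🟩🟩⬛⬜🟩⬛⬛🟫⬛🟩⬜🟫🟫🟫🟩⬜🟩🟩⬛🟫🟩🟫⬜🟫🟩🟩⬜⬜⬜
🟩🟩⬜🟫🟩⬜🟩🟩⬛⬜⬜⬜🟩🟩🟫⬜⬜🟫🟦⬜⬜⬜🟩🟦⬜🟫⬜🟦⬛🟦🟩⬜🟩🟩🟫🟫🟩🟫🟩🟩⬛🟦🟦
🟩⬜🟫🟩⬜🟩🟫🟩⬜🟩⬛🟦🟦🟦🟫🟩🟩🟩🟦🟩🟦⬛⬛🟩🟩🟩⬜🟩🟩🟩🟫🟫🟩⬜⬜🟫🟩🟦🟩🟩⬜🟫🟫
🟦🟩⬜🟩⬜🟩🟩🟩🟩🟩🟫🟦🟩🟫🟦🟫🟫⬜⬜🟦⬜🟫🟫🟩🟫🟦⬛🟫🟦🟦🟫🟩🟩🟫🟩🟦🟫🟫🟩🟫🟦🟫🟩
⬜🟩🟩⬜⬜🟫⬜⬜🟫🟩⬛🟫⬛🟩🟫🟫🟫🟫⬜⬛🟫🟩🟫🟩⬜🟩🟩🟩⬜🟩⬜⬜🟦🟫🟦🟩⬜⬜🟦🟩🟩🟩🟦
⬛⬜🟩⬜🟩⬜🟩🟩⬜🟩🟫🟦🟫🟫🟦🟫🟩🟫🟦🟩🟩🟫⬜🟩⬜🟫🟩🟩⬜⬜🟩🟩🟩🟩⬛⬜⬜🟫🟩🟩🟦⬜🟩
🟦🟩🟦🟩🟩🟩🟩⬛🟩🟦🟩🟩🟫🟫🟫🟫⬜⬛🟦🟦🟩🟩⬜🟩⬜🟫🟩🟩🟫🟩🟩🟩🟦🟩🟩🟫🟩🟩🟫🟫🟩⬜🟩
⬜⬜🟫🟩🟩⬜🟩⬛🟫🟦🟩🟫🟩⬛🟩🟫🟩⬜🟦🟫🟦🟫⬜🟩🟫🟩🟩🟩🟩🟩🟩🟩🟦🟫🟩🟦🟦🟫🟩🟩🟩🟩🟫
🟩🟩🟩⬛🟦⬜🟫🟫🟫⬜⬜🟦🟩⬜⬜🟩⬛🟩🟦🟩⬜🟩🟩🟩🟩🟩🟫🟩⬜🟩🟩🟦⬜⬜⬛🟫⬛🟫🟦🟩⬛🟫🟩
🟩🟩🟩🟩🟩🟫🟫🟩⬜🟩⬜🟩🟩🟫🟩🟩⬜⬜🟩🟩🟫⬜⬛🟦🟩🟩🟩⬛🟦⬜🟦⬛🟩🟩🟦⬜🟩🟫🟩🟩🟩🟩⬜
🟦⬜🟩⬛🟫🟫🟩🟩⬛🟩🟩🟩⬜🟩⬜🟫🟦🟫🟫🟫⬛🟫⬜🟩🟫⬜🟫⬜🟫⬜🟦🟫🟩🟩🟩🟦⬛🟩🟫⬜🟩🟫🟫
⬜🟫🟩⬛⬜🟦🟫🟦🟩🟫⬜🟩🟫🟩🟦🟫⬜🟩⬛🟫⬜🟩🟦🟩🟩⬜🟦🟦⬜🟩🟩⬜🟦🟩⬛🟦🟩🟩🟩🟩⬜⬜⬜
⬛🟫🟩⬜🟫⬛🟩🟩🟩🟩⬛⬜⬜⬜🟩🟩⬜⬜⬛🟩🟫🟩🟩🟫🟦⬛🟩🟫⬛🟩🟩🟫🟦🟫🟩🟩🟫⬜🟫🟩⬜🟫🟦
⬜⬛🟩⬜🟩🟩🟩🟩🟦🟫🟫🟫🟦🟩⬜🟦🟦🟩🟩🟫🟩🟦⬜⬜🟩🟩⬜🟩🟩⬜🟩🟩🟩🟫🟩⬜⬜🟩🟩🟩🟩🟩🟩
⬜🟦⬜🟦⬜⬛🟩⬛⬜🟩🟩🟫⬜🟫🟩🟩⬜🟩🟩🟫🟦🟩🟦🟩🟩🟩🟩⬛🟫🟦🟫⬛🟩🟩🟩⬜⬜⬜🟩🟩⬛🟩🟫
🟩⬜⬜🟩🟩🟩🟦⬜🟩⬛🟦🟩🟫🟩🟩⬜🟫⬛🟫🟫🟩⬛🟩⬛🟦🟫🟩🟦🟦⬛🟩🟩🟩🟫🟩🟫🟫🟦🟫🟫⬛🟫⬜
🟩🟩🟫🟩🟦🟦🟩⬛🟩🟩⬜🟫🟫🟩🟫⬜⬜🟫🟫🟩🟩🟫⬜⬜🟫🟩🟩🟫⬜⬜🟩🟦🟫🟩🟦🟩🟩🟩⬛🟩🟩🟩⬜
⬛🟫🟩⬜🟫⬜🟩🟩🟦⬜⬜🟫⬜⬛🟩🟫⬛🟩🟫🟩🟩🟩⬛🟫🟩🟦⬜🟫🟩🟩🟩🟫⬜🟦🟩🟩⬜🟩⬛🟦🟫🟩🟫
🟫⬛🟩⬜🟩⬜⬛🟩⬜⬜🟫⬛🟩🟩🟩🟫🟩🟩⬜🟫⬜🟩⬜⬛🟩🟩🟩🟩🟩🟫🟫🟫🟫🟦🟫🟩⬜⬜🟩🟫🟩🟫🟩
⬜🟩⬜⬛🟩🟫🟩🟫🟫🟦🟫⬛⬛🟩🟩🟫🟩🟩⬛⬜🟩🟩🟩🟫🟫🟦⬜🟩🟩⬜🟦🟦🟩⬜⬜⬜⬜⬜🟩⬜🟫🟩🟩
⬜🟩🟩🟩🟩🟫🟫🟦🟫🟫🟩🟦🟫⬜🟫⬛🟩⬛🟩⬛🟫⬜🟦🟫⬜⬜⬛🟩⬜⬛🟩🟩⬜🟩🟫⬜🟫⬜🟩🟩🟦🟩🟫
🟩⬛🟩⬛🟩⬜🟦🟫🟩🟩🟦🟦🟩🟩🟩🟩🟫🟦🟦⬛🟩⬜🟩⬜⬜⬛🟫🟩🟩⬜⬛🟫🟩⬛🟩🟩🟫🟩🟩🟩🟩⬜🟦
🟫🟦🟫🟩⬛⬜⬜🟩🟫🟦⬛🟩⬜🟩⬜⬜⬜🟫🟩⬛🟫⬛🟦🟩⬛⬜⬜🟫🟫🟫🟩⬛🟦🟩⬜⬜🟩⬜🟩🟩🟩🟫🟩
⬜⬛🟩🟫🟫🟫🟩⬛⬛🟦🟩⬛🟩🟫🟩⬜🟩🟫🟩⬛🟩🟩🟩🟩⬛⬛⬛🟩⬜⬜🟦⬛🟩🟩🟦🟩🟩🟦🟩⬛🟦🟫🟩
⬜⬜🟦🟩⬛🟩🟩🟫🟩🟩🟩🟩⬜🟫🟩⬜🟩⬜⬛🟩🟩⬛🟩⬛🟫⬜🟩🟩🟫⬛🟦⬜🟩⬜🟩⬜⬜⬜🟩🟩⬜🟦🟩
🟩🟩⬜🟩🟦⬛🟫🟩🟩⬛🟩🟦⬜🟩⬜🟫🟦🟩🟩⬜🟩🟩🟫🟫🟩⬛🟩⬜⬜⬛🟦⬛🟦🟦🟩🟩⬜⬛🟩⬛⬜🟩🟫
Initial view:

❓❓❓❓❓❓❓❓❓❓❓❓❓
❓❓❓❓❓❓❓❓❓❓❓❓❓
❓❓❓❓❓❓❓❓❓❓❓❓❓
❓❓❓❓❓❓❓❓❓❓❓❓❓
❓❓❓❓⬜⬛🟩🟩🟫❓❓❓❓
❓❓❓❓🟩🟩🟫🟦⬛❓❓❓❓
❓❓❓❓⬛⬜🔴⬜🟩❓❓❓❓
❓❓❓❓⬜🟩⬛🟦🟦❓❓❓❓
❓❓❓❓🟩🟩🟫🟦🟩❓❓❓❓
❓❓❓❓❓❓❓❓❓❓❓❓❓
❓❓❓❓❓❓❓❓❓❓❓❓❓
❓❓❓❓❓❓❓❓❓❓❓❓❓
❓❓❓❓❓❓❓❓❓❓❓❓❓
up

❓❓❓❓❓❓❓❓❓❓❓❓❓
❓❓❓❓❓❓❓❓❓❓❓❓❓
❓❓❓❓❓❓❓❓❓❓❓❓❓
❓❓❓❓❓❓❓❓❓❓❓❓❓
❓❓❓❓🟩🟫🟩⬜⬛❓❓❓❓
❓❓❓❓⬜⬛🟩🟩🟫❓❓❓❓
❓❓❓❓🟩🟩🔴🟦⬛❓❓❓❓
❓❓❓❓⬛⬜⬜⬜🟩❓❓❓❓
❓❓❓❓⬜🟩⬛🟦🟦❓❓❓❓
❓❓❓❓🟩🟩🟫🟦🟩❓❓❓❓
❓❓❓❓❓❓❓❓❓❓❓❓❓
❓❓❓❓❓❓❓❓❓❓❓❓❓
❓❓❓❓❓❓❓❓❓❓❓❓❓

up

❓❓❓❓❓❓❓❓❓❓❓❓❓
❓❓❓❓❓❓❓❓❓❓❓❓❓
❓❓❓❓❓❓❓❓❓❓❓❓❓
❓❓❓❓❓❓❓❓❓❓❓❓❓
❓❓❓❓🟩🟦🟦🟦🟦❓❓❓❓
❓❓❓❓🟩🟫🟩⬜⬛❓❓❓❓
❓❓❓❓⬜⬛🔴🟩🟫❓❓❓❓
❓❓❓❓🟩🟩🟫🟦⬛❓❓❓❓
❓❓❓❓⬛⬜⬜⬜🟩❓❓❓❓
❓❓❓❓⬜🟩⬛🟦🟦❓❓❓❓
❓❓❓❓🟩🟩🟫🟦🟩❓❓❓❓
❓❓❓❓❓❓❓❓❓❓❓❓❓
❓❓❓❓❓❓❓❓❓❓❓❓❓

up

❓❓❓❓❓❓❓❓❓❓❓❓❓
❓❓❓❓❓❓❓❓❓❓❓❓❓
❓❓❓❓❓❓❓❓❓❓❓❓❓
❓❓❓❓❓❓❓❓❓❓❓❓❓
❓❓❓❓🟦🟦🟦🟦🟦❓❓❓❓
❓❓❓❓🟩🟦🟦🟦🟦❓❓❓❓
❓❓❓❓🟩🟫🔴⬜⬛❓❓❓❓
❓❓❓❓⬜⬛🟩🟩🟫❓❓❓❓
❓❓❓❓🟩🟩🟫🟦⬛❓❓❓❓
❓❓❓❓⬛⬜⬜⬜🟩❓❓❓❓
❓❓❓❓⬜🟩⬛🟦🟦❓❓❓❓
❓❓❓❓🟩🟩🟫🟦🟩❓❓❓❓
❓❓❓❓❓❓❓❓❓❓❓❓❓

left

❓❓❓❓❓❓❓❓❓❓❓❓❓
❓❓❓❓❓❓❓❓❓❓❓❓❓
❓❓❓❓❓❓❓❓❓❓❓❓❓
❓❓❓❓❓❓❓❓❓❓❓❓❓
❓❓❓❓🟩🟦🟦🟦🟦🟦❓❓❓
❓❓❓❓⬜🟩🟦🟦🟦🟦❓❓❓
❓❓❓❓🟩🟩🔴🟩⬜⬛❓❓❓
❓❓❓❓🟫⬜⬛🟩🟩🟫❓❓❓
❓❓❓❓🟩🟩🟩🟫🟦⬛❓❓❓
❓❓❓❓❓⬛⬜⬜⬜🟩❓❓❓
❓❓❓❓❓⬜🟩⬛🟦🟦❓❓❓
❓❓❓❓❓🟩🟩🟫🟦🟩❓❓❓
❓❓❓❓❓❓❓❓❓❓❓❓❓

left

❓❓❓❓❓❓❓❓❓❓❓❓❓
❓❓❓❓❓❓❓❓❓❓❓❓❓
❓❓❓❓❓❓❓❓❓❓❓❓❓
❓❓❓❓❓❓❓❓❓❓❓❓❓
❓❓❓❓🟫🟩🟦🟦🟦🟦🟦❓❓
❓❓❓❓⬜⬜🟩🟦🟦🟦🟦❓❓
❓❓❓❓🟦🟩🔴🟫🟩⬜⬛❓❓
❓❓❓❓🟩🟫⬜⬛🟩🟩🟫❓❓
❓❓❓❓🟩🟩🟩🟩🟫🟦⬛❓❓
❓❓❓❓❓❓⬛⬜⬜⬜🟩❓❓
❓❓❓❓❓❓⬜🟩⬛🟦🟦❓❓
❓❓❓❓❓❓🟩🟩🟫🟦🟩❓❓
❓❓❓❓❓❓❓❓❓❓❓❓❓

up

❓❓❓❓❓❓❓❓❓❓❓❓❓
❓❓❓❓❓❓❓❓❓❓❓❓❓
❓❓❓❓❓❓❓❓❓❓❓❓❓
❓❓❓❓❓❓❓❓❓❓❓❓❓
❓❓❓❓🟫🟩🟫🟦🟦❓❓❓❓
❓❓❓❓🟫🟩🟦🟦🟦🟦🟦❓❓
❓❓❓❓⬜⬜🔴🟦🟦🟦🟦❓❓
❓❓❓❓🟦🟩🟩🟫🟩⬜⬛❓❓
❓❓❓❓🟩🟫⬜⬛🟩🟩🟫❓❓
❓❓❓❓🟩🟩🟩🟩🟫🟦⬛❓❓
❓❓❓❓❓❓⬛⬜⬜⬜🟩❓❓
❓❓❓❓❓❓⬜🟩⬛🟦🟦❓❓
❓❓❓❓❓❓🟩🟩🟫🟦🟩❓❓

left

❓❓❓❓❓❓❓❓❓❓❓❓❓
❓❓❓❓❓❓❓❓❓❓❓❓❓
❓❓❓❓❓❓❓❓❓❓❓❓❓
❓❓❓❓❓❓❓❓❓❓❓❓❓
❓❓❓❓⬛🟫🟩🟫🟦🟦❓❓❓
❓❓❓❓🟩🟫🟩🟦🟦🟦🟦🟦❓
❓❓❓❓🟩⬜🔴🟩🟦🟦🟦🟦❓
❓❓❓❓🟩🟦🟩🟩🟫🟩⬜⬛❓
❓❓❓❓🟩🟩🟫⬜⬛🟩🟩🟫❓
❓❓❓❓❓🟩🟩🟩🟩🟫🟦⬛❓
❓❓❓❓❓❓❓⬛⬜⬜⬜🟩❓
❓❓❓❓❓❓❓⬜🟩⬛🟦🟦❓
❓❓❓❓❓❓❓🟩🟩🟫🟦🟩❓

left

❓❓❓❓❓❓❓❓❓❓❓❓❓
❓❓❓❓❓❓❓❓❓❓❓❓❓
❓❓❓❓❓❓❓❓❓❓❓❓❓
❓❓❓❓❓❓❓❓❓❓❓❓❓
❓❓❓❓🟩⬛🟫🟩🟫🟦🟦❓❓
❓❓❓❓⬛🟩🟫🟩🟦🟦🟦🟦🟦
❓❓❓❓🟩🟩🔴⬜🟩🟦🟦🟦🟦
❓❓❓❓⬜🟩🟦🟩🟩🟫🟩⬜⬛
❓❓❓❓🟫🟩🟩🟫⬜⬛🟩🟩🟫
❓❓❓❓❓❓🟩🟩🟩🟩🟫🟦⬛
❓❓❓❓❓❓❓❓⬛⬜⬜⬜🟩
❓❓❓❓❓❓❓❓⬜🟩⬛🟦🟦
❓❓❓❓❓❓❓❓🟩🟩🟫🟦🟩

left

⬛❓❓❓❓❓❓❓❓❓❓❓❓
⬛❓❓❓❓❓❓❓❓❓❓❓❓
⬛❓❓❓❓❓❓❓❓❓❓❓❓
⬛❓❓❓❓❓❓❓❓❓❓❓❓
⬛❓❓❓🟫🟩⬛🟫🟩🟫🟦🟦❓
⬛❓❓❓🟫⬛🟩🟫🟩🟦🟦🟦🟦
⬛❓❓❓🟩🟩🔴⬜⬜🟩🟦🟦🟦
⬛❓❓❓🟦⬜🟩🟦🟩🟩🟫🟩⬜
⬛❓❓❓🟩🟫🟩🟩🟫⬜⬛🟩🟩
⬛❓❓❓❓❓❓🟩🟩🟩🟩🟫🟦
⬛❓❓❓❓❓❓❓❓⬛⬜⬜⬜
⬛❓❓❓❓❓❓❓❓⬜🟩⬛🟦
⬛❓❓❓❓❓❓❓❓🟩🟩🟫🟦

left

⬛⬛❓❓❓❓❓❓❓❓❓❓❓
⬛⬛❓❓❓❓❓❓❓❓❓❓❓
⬛⬛❓❓❓❓❓❓❓❓❓❓❓
⬛⬛❓❓❓❓❓❓❓❓❓❓❓
⬛⬛❓❓⬜🟫🟩⬛🟫🟩🟫🟦🟦
⬛⬛❓❓🟦🟫⬛🟩🟫🟩🟦🟦🟦
⬛⬛❓❓🟩🟩🔴🟩⬜⬜🟩🟦🟦
⬛⬛❓❓🟩🟦⬜🟩🟦🟩🟩🟫🟩
⬛⬛❓❓🟩🟩🟫🟩🟩🟫⬜⬛🟩
⬛⬛❓❓❓❓❓❓🟩🟩🟩🟩🟫
⬛⬛❓❓❓❓❓❓❓❓⬛⬜⬜
⬛⬛❓❓❓❓❓❓❓❓⬜🟩⬛
⬛⬛❓❓❓❓❓❓❓❓🟩🟩🟫

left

⬛⬛⬛❓❓❓❓❓❓❓❓❓❓
⬛⬛⬛❓❓❓❓❓❓❓❓❓❓
⬛⬛⬛❓❓❓❓❓❓❓❓❓❓
⬛⬛⬛❓❓❓❓❓❓❓❓❓❓
⬛⬛⬛❓⬜⬜🟫🟩⬛🟫🟩🟫🟦
⬛⬛⬛❓🟩🟦🟫⬛🟩🟫🟩🟦🟦
⬛⬛⬛❓🟫🟩🔴🟩🟩⬜⬜🟩🟦
⬛⬛⬛❓⬜🟩🟦⬜🟩🟦🟩🟩🟫
⬛⬛⬛❓🟩🟩🟩🟫🟩🟩🟫⬜⬛
⬛⬛⬛❓❓❓❓❓❓🟩🟩🟩🟩
⬛⬛⬛❓❓❓❓❓❓❓❓⬛⬜
⬛⬛⬛❓❓❓❓❓❓❓❓⬜🟩
⬛⬛⬛❓❓❓❓❓❓❓❓🟩🟩

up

⬛⬛⬛❓❓❓❓❓❓❓❓❓❓
⬛⬛⬛❓❓❓❓❓❓❓❓❓❓
⬛⬛⬛❓❓❓❓❓❓❓❓❓❓
⬛⬛⬛❓❓❓❓❓❓❓❓❓❓
⬛⬛⬛❓🟩🟩🟩⬛⬛❓❓❓❓
⬛⬛⬛❓⬜⬜🟫🟩⬛🟫🟩🟫🟦
⬛⬛⬛❓🟩🟦🔴⬛🟩🟫🟩🟦🟦
⬛⬛⬛❓🟫🟩🟩🟩🟩⬜⬜🟩🟦
⬛⬛⬛❓⬜🟩🟦⬜🟩🟦🟩🟩🟫
⬛⬛⬛❓🟩🟩🟩🟫🟩🟩🟫⬜⬛
⬛⬛⬛❓❓❓❓❓❓🟩🟩🟩🟩
⬛⬛⬛❓❓❓❓❓❓❓❓⬛⬜
⬛⬛⬛❓❓❓❓❓❓❓❓⬜🟩

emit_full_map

🟩🟩🟩⬛⬛❓❓❓❓❓❓❓
⬜⬜🟫🟩⬛🟫🟩🟫🟦🟦❓❓
🟩🟦🔴⬛🟩🟫🟩🟦🟦🟦🟦🟦
🟫🟩🟩🟩🟩⬜⬜🟩🟦🟦🟦🟦
⬜🟩🟦⬜🟩🟦🟩🟩🟫🟩⬜⬛
🟩🟩🟩🟫🟩🟩🟫⬜⬛🟩🟩🟫
❓❓❓❓❓🟩🟩🟩🟩🟫🟦⬛
❓❓❓❓❓❓❓⬛⬜⬜⬜🟩
❓❓❓❓❓❓❓⬜🟩⬛🟦🟦
❓❓❓❓❓❓❓🟩🟩🟫🟦🟩

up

⬛⬛⬛❓❓❓❓❓❓❓❓❓❓
⬛⬛⬛❓❓❓❓❓❓❓❓❓❓
⬛⬛⬛❓❓❓❓❓❓❓❓❓❓
⬛⬛⬛❓❓❓❓❓❓❓❓❓❓
⬛⬛⬛❓🟩🟫⬛⬜⬜❓❓❓❓
⬛⬛⬛❓🟩🟩🟩⬛⬛❓❓❓❓
⬛⬛⬛❓⬜⬜🔴🟩⬛🟫🟩🟫🟦
⬛⬛⬛❓🟩🟦🟫⬛🟩🟫🟩🟦🟦
⬛⬛⬛❓🟫🟩🟩🟩🟩⬜⬜🟩🟦
⬛⬛⬛❓⬜🟩🟦⬜🟩🟦🟩🟩🟫
⬛⬛⬛❓🟩🟩🟩🟫🟩🟩🟫⬜⬛
⬛⬛⬛❓❓❓❓❓❓🟩🟩🟩🟩
⬛⬛⬛❓❓❓❓❓❓❓❓⬛⬜

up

⬛⬛⬛❓❓❓❓❓❓❓❓❓❓
⬛⬛⬛❓❓❓❓❓❓❓❓❓❓
⬛⬛⬛❓❓❓❓❓❓❓❓❓❓
⬛⬛⬛❓❓❓❓❓❓❓❓❓❓
⬛⬛⬛❓⬜🟩🟩⬜🟦❓❓❓❓
⬛⬛⬛❓🟩🟫⬛⬜⬜❓❓❓❓
⬛⬛⬛❓🟩🟩🔴⬛⬛❓❓❓❓
⬛⬛⬛❓⬜⬜🟫🟩⬛🟫🟩🟫🟦
⬛⬛⬛❓🟩🟦🟫⬛🟩🟫🟩🟦🟦
⬛⬛⬛❓🟫🟩🟩🟩🟩⬜⬜🟩🟦
⬛⬛⬛❓⬜🟩🟦⬜🟩🟦🟩🟩🟫
⬛⬛⬛❓🟩🟩🟩🟫🟩🟩🟫⬜⬛
⬛⬛⬛❓❓❓❓❓❓🟩🟩🟩🟩

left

⬛⬛⬛⬛❓❓❓❓❓❓❓❓❓
⬛⬛⬛⬛❓❓❓❓❓❓❓❓❓
⬛⬛⬛⬛❓❓❓❓❓❓❓❓❓
⬛⬛⬛⬛❓❓❓❓❓❓❓❓❓
⬛⬛⬛⬛⬛⬜🟩🟩⬜🟦❓❓❓
⬛⬛⬛⬛🟩🟩🟫⬛⬜⬜❓❓❓
⬛⬛⬛⬛🟩🟩🔴🟩⬛⬛❓❓❓
⬛⬛⬛⬛🟩⬜⬜🟫🟩⬛🟫🟩🟫
⬛⬛⬛⬛⬜🟩🟦🟫⬛🟩🟫🟩🟦
⬛⬛⬛⬛❓🟫🟩🟩🟩🟩⬜⬜🟩
⬛⬛⬛⬛❓⬜🟩🟦⬜🟩🟦🟩🟩
⬛⬛⬛⬛❓🟩🟩🟩🟫🟩🟩🟫⬜
⬛⬛⬛⬛❓❓❓❓❓❓🟩🟩🟩

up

⬛⬛⬛⬛❓❓❓❓❓❓❓❓❓
⬛⬛⬛⬛❓❓❓❓❓❓❓❓❓
⬛⬛⬛⬛❓❓❓❓❓❓❓❓❓
⬛⬛⬛⬛❓❓❓❓❓❓❓❓❓
⬛⬛⬛⬛⬜⬜⬜🟩⬜❓❓❓❓
⬛⬛⬛⬛⬛⬜🟩🟩⬜🟦❓❓❓
⬛⬛⬛⬛🟩🟩🔴⬛⬜⬜❓❓❓
⬛⬛⬛⬛🟩🟩🟩🟩⬛⬛❓❓❓
⬛⬛⬛⬛🟩⬜⬜🟫🟩⬛🟫🟩🟫
⬛⬛⬛⬛⬜🟩🟦🟫⬛🟩🟫🟩🟦
⬛⬛⬛⬛❓🟫🟩🟩🟩🟩⬜⬜🟩
⬛⬛⬛⬛❓⬜🟩🟦⬜🟩🟦🟩🟩
⬛⬛⬛⬛❓🟩🟩🟩🟫🟩🟩🟫⬜

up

⬛⬛⬛⬛❓❓❓❓❓❓❓❓❓
⬛⬛⬛⬛❓❓❓❓❓❓❓❓❓
⬛⬛⬛⬛❓❓❓❓❓❓❓❓❓
⬛⬛⬛⬛❓❓❓❓❓❓❓❓❓
⬛⬛⬛⬛⬜⬜🟩🟩🟩❓❓❓❓
⬛⬛⬛⬛⬜⬜⬜🟩⬜❓❓❓❓
⬛⬛⬛⬛⬛⬜🔴🟩⬜🟦❓❓❓
⬛⬛⬛⬛🟩🟩🟫⬛⬜⬜❓❓❓
⬛⬛⬛⬛🟩🟩🟩🟩⬛⬛❓❓❓
⬛⬛⬛⬛🟩⬜⬜🟫🟩⬛🟫🟩🟫
⬛⬛⬛⬛⬜🟩🟦🟫⬛🟩🟫🟩🟦
⬛⬛⬛⬛❓🟫🟩🟩🟩🟩⬜⬜🟩
⬛⬛⬛⬛❓⬜🟩🟦⬜🟩🟦🟩🟩

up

⬛⬛⬛⬛❓❓❓❓❓❓❓❓❓
⬛⬛⬛⬛❓❓❓❓❓❓❓❓❓
⬛⬛⬛⬛❓❓❓❓❓❓❓❓❓
⬛⬛⬛⬛❓❓❓❓❓❓❓❓❓
⬛⬛⬛⬛🟩🟫🟩🟫🟫❓❓❓❓
⬛⬛⬛⬛⬜⬜🟩🟩🟩❓❓❓❓
⬛⬛⬛⬛⬜⬜🔴🟩⬜❓❓❓❓
⬛⬛⬛⬛⬛⬜🟩🟩⬜🟦❓❓❓
⬛⬛⬛⬛🟩🟩🟫⬛⬜⬜❓❓❓
⬛⬛⬛⬛🟩🟩🟩🟩⬛⬛❓❓❓
⬛⬛⬛⬛🟩⬜⬜🟫🟩⬛🟫🟩🟫
⬛⬛⬛⬛⬜🟩🟦🟫⬛🟩🟫🟩🟦
⬛⬛⬛⬛❓🟫🟩🟩🟩🟩⬜⬜🟩

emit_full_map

🟩🟫🟩🟫🟫❓❓❓❓❓❓❓❓
⬜⬜🟩🟩🟩❓❓❓❓❓❓❓❓
⬜⬜🔴🟩⬜❓❓❓❓❓❓❓❓
⬛⬜🟩🟩⬜🟦❓❓❓❓❓❓❓
🟩🟩🟫⬛⬜⬜❓❓❓❓❓❓❓
🟩🟩🟩🟩⬛⬛❓❓❓❓❓❓❓
🟩⬜⬜🟫🟩⬛🟫🟩🟫🟦🟦❓❓
⬜🟩🟦🟫⬛🟩🟫🟩🟦🟦🟦🟦🟦
❓🟫🟩🟩🟩🟩⬜⬜🟩🟦🟦🟦🟦
❓⬜🟩🟦⬜🟩🟦🟩🟩🟫🟩⬜⬛
❓🟩🟩🟩🟫🟩🟩🟫⬜⬛🟩🟩🟫
❓❓❓❓❓❓🟩🟩🟩🟩🟫🟦⬛
❓❓❓❓❓❓❓❓⬛⬜⬜⬜🟩
❓❓❓❓❓❓❓❓⬜🟩⬛🟦🟦
❓❓❓❓❓❓❓❓🟩🟩🟫🟦🟩
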